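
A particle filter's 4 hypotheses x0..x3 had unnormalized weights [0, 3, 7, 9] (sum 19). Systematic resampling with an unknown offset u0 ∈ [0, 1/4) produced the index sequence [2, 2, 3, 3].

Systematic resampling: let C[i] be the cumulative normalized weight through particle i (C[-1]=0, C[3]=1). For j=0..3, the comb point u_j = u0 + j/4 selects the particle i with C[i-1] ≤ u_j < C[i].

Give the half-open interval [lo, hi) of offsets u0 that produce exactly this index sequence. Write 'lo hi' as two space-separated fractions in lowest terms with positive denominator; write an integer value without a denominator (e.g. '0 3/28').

3/19 1/4

C = [0, 3/19, 10/19, 1]
j=0 picked index 2: u0 ∈ [3/19, 10/19)
j=1 picked index 2: u0 ∈ [-7/76, 21/76)
j=2 picked index 3: u0 ∈ [1/38, 1/2)
j=3 picked index 3: u0 ∈ [-17/76, 1/4)
intersection: [3/19, 1/4)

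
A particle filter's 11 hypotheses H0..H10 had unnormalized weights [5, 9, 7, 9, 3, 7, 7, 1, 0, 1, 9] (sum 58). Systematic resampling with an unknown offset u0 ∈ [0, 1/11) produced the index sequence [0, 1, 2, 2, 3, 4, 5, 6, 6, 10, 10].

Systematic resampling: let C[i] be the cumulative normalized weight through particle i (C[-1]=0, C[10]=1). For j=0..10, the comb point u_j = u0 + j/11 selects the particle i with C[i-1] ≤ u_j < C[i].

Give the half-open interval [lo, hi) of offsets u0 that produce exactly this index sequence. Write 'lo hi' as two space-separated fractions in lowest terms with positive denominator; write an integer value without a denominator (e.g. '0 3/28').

C = [5/58, 7/29, 21/58, 15/29, 33/58, 20/29, 47/58, 24/29, 24/29, 49/58, 1]
j=0 picked index 0: u0 ∈ [0, 5/58)
j=1 picked index 1: u0 ∈ [-3/638, 48/319)
j=2 picked index 2: u0 ∈ [19/319, 115/638)
j=3 picked index 2: u0 ∈ [-10/319, 57/638)
j=4 picked index 3: u0 ∈ [-1/638, 49/319)
j=5 picked index 4: u0 ∈ [20/319, 73/638)
j=6 picked index 5: u0 ∈ [15/638, 46/319)
j=7 picked index 6: u0 ∈ [17/319, 111/638)
j=8 picked index 6: u0 ∈ [-12/319, 53/638)
j=9 picked index 10: u0 ∈ [17/638, 2/11)
j=10 picked index 10: u0 ∈ [-41/638, 1/11)
intersection: [20/319, 53/638)

20/319 53/638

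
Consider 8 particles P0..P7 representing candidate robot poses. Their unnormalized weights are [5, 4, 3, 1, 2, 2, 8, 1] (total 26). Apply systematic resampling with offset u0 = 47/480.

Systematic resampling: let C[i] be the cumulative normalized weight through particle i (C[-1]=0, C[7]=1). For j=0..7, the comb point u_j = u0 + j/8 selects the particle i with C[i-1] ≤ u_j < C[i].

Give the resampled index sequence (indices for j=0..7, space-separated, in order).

0 1 2 3 5 6 6 7

C = [5/26, 9/26, 6/13, 1/2, 15/26, 17/26, 25/26, 1]
j=0: u_0=47/480 ∈ [0, 5/26) → index 0
j=1: u_1=107/480 ∈ [5/26, 9/26) → index 1
j=2: u_2=167/480 ∈ [9/26, 6/13) → index 2
j=3: u_3=227/480 ∈ [6/13, 1/2) → index 3
j=4: u_4=287/480 ∈ [15/26, 17/26) → index 5
j=5: u_5=347/480 ∈ [17/26, 25/26) → index 6
j=6: u_6=407/480 ∈ [17/26, 25/26) → index 6
j=7: u_7=467/480 ∈ [25/26, 1) → index 7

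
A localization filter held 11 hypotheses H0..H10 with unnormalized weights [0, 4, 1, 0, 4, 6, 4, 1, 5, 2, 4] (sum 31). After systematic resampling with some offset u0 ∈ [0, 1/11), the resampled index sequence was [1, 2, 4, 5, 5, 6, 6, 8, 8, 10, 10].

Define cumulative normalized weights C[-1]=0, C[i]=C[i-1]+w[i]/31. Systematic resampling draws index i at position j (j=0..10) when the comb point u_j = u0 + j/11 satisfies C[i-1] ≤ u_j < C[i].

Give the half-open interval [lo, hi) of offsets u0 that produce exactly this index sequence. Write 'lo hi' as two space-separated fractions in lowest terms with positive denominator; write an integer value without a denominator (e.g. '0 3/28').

18/341 23/341

C = [0, 4/31, 5/31, 5/31, 9/31, 15/31, 19/31, 20/31, 25/31, 27/31, 1]
j=0 picked index 1: u0 ∈ [0, 4/31)
j=1 picked index 2: u0 ∈ [13/341, 24/341)
j=2 picked index 4: u0 ∈ [-7/341, 37/341)
j=3 picked index 5: u0 ∈ [6/341, 72/341)
j=4 picked index 5: u0 ∈ [-25/341, 41/341)
j=5 picked index 6: u0 ∈ [10/341, 54/341)
j=6 picked index 6: u0 ∈ [-21/341, 23/341)
j=7 picked index 8: u0 ∈ [3/341, 58/341)
j=8 picked index 8: u0 ∈ [-28/341, 27/341)
j=9 picked index 10: u0 ∈ [18/341, 2/11)
j=10 picked index 10: u0 ∈ [-13/341, 1/11)
intersection: [18/341, 23/341)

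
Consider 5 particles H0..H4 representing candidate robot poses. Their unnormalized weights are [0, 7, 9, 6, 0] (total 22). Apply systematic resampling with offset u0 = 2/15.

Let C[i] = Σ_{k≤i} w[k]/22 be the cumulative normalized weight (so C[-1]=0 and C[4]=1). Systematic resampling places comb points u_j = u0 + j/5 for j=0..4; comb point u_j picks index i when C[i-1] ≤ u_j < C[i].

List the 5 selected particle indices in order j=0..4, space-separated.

C = [0, 7/22, 8/11, 1, 1]
j=0: u_0=2/15 ∈ [0, 7/22) → index 1
j=1: u_1=1/3 ∈ [7/22, 8/11) → index 2
j=2: u_2=8/15 ∈ [7/22, 8/11) → index 2
j=3: u_3=11/15 ∈ [8/11, 1) → index 3
j=4: u_4=14/15 ∈ [8/11, 1) → index 3

1 2 2 3 3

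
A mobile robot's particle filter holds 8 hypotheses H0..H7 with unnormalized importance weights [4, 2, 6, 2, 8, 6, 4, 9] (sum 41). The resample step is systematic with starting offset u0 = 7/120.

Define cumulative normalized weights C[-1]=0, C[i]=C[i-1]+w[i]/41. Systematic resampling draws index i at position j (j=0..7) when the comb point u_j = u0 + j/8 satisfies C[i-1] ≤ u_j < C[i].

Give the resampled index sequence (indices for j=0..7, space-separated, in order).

0 2 3 4 5 6 7 7

C = [4/41, 6/41, 12/41, 14/41, 22/41, 28/41, 32/41, 1]
j=0: u_0=7/120 ∈ [0, 4/41) → index 0
j=1: u_1=11/60 ∈ [6/41, 12/41) → index 2
j=2: u_2=37/120 ∈ [12/41, 14/41) → index 3
j=3: u_3=13/30 ∈ [14/41, 22/41) → index 4
j=4: u_4=67/120 ∈ [22/41, 28/41) → index 5
j=5: u_5=41/60 ∈ [28/41, 32/41) → index 6
j=6: u_6=97/120 ∈ [32/41, 1) → index 7
j=7: u_7=14/15 ∈ [32/41, 1) → index 7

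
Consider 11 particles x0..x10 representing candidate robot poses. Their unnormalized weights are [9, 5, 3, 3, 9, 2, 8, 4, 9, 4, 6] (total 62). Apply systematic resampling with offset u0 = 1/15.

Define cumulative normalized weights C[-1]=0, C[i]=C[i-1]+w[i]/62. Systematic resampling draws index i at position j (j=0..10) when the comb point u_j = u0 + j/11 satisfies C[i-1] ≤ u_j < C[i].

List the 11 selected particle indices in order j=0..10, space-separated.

C = [9/62, 7/31, 17/62, 10/31, 29/62, 1/2, 39/62, 43/62, 26/31, 28/31, 1]
j=0: u_0=1/15 ∈ [0, 9/62) → index 0
j=1: u_1=26/165 ∈ [9/62, 7/31) → index 1
j=2: u_2=41/165 ∈ [7/31, 17/62) → index 2
j=3: u_3=56/165 ∈ [10/31, 29/62) → index 4
j=4: u_4=71/165 ∈ [10/31, 29/62) → index 4
j=5: u_5=86/165 ∈ [1/2, 39/62) → index 6
j=6: u_6=101/165 ∈ [1/2, 39/62) → index 6
j=7: u_7=116/165 ∈ [43/62, 26/31) → index 8
j=8: u_8=131/165 ∈ [43/62, 26/31) → index 8
j=9: u_9=146/165 ∈ [26/31, 28/31) → index 9
j=10: u_10=161/165 ∈ [28/31, 1) → index 10

0 1 2 4 4 6 6 8 8 9 10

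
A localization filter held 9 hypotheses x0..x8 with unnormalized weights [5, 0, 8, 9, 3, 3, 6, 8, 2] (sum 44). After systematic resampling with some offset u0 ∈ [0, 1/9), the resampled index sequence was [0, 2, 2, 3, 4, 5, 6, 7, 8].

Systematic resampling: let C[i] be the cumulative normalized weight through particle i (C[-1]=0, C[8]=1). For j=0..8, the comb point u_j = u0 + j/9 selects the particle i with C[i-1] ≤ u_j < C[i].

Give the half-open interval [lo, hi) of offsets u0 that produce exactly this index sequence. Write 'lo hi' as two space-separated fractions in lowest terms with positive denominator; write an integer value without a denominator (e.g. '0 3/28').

13/198 29/396

C = [5/44, 5/44, 13/44, 1/2, 25/44, 7/11, 17/22, 21/22, 1]
j=0 picked index 0: u0 ∈ [0, 5/44)
j=1 picked index 2: u0 ∈ [1/396, 73/396)
j=2 picked index 2: u0 ∈ [-43/396, 29/396)
j=3 picked index 3: u0 ∈ [-5/132, 1/6)
j=4 picked index 4: u0 ∈ [1/18, 49/396)
j=5 picked index 5: u0 ∈ [5/396, 8/99)
j=6 picked index 6: u0 ∈ [-1/33, 7/66)
j=7 picked index 7: u0 ∈ [-1/198, 35/198)
j=8 picked index 8: u0 ∈ [13/198, 1/9)
intersection: [13/198, 29/396)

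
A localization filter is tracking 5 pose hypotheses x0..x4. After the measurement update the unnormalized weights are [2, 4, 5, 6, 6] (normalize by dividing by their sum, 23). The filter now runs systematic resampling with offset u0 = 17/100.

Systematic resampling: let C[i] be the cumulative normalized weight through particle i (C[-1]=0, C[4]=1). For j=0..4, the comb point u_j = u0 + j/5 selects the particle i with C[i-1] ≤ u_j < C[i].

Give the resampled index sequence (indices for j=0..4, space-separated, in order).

1 2 3 4 4

C = [2/23, 6/23, 11/23, 17/23, 1]
j=0: u_0=17/100 ∈ [2/23, 6/23) → index 1
j=1: u_1=37/100 ∈ [6/23, 11/23) → index 2
j=2: u_2=57/100 ∈ [11/23, 17/23) → index 3
j=3: u_3=77/100 ∈ [17/23, 1) → index 4
j=4: u_4=97/100 ∈ [17/23, 1) → index 4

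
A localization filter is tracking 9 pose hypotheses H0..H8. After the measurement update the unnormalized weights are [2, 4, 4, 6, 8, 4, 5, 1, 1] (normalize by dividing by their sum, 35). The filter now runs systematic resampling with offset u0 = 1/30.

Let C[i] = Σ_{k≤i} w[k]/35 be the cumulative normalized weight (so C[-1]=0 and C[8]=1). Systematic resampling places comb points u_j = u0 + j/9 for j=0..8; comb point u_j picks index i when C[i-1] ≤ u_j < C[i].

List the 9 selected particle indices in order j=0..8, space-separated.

C = [2/35, 6/35, 2/7, 16/35, 24/35, 4/5, 33/35, 34/35, 1]
j=0: u_0=1/30 ∈ [0, 2/35) → index 0
j=1: u_1=13/90 ∈ [2/35, 6/35) → index 1
j=2: u_2=23/90 ∈ [6/35, 2/7) → index 2
j=3: u_3=11/30 ∈ [2/7, 16/35) → index 3
j=4: u_4=43/90 ∈ [16/35, 24/35) → index 4
j=5: u_5=53/90 ∈ [16/35, 24/35) → index 4
j=6: u_6=7/10 ∈ [24/35, 4/5) → index 5
j=7: u_7=73/90 ∈ [4/5, 33/35) → index 6
j=8: u_8=83/90 ∈ [4/5, 33/35) → index 6

0 1 2 3 4 4 5 6 6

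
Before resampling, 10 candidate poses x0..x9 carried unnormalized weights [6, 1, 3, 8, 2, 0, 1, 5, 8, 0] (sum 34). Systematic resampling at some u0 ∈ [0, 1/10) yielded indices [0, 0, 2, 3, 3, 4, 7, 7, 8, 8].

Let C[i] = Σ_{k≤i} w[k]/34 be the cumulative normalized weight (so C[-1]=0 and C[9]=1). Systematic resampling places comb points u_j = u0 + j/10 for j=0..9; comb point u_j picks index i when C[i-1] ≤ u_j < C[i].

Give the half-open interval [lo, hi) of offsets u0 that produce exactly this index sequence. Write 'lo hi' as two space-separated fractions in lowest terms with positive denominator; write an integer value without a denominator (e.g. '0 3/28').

1/34 11/170

C = [3/17, 7/34, 5/17, 9/17, 10/17, 10/17, 21/34, 13/17, 1, 1]
j=0 picked index 0: u0 ∈ [0, 3/17)
j=1 picked index 0: u0 ∈ [-1/10, 13/170)
j=2 picked index 2: u0 ∈ [1/170, 8/85)
j=3 picked index 3: u0 ∈ [-1/170, 39/170)
j=4 picked index 3: u0 ∈ [-9/85, 11/85)
j=5 picked index 4: u0 ∈ [1/34, 3/34)
j=6 picked index 7: u0 ∈ [3/170, 14/85)
j=7 picked index 7: u0 ∈ [-7/85, 11/170)
j=8 picked index 8: u0 ∈ [-3/85, 1/5)
j=9 picked index 8: u0 ∈ [-23/170, 1/10)
intersection: [1/34, 11/170)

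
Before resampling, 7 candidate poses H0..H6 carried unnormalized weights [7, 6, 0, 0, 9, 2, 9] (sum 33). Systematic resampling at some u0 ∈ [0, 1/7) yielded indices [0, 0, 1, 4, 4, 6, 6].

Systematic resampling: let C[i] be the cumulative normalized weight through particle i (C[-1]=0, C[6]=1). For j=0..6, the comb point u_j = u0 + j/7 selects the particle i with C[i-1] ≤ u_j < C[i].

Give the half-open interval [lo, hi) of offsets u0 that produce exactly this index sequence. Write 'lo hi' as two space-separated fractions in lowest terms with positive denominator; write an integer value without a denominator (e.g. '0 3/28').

1/77 16/231

C = [7/33, 13/33, 13/33, 13/33, 2/3, 8/11, 1]
j=0 picked index 0: u0 ∈ [0, 7/33)
j=1 picked index 0: u0 ∈ [-1/7, 16/231)
j=2 picked index 1: u0 ∈ [-17/231, 25/231)
j=3 picked index 4: u0 ∈ [-8/231, 5/21)
j=4 picked index 4: u0 ∈ [-41/231, 2/21)
j=5 picked index 6: u0 ∈ [1/77, 2/7)
j=6 picked index 6: u0 ∈ [-10/77, 1/7)
intersection: [1/77, 16/231)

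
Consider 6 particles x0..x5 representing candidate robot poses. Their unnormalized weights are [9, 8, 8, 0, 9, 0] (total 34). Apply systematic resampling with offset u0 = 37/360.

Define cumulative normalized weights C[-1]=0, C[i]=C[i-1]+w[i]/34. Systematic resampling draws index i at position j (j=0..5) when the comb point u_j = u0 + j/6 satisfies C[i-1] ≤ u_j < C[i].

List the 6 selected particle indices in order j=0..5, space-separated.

C = [9/34, 1/2, 25/34, 25/34, 1, 1]
j=0: u_0=37/360 ∈ [0, 9/34) → index 0
j=1: u_1=97/360 ∈ [9/34, 1/2) → index 1
j=2: u_2=157/360 ∈ [9/34, 1/2) → index 1
j=3: u_3=217/360 ∈ [1/2, 25/34) → index 2
j=4: u_4=277/360 ∈ [25/34, 1) → index 4
j=5: u_5=337/360 ∈ [25/34, 1) → index 4

0 1 1 2 4 4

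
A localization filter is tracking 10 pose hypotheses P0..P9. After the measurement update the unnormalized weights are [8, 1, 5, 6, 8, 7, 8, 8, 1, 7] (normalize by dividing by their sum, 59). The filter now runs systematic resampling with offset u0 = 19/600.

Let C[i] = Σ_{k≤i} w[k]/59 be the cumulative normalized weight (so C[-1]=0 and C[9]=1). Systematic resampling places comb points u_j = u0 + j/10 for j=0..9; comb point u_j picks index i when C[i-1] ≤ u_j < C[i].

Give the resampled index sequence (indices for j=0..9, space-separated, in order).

C = [8/59, 9/59, 14/59, 20/59, 28/59, 35/59, 43/59, 51/59, 52/59, 1]
j=0: u_0=19/600 ∈ [0, 8/59) → index 0
j=1: u_1=79/600 ∈ [0, 8/59) → index 0
j=2: u_2=139/600 ∈ [9/59, 14/59) → index 2
j=3: u_3=199/600 ∈ [14/59, 20/59) → index 3
j=4: u_4=259/600 ∈ [20/59, 28/59) → index 4
j=5: u_5=319/600 ∈ [28/59, 35/59) → index 5
j=6: u_6=379/600 ∈ [35/59, 43/59) → index 6
j=7: u_7=439/600 ∈ [43/59, 51/59) → index 7
j=8: u_8=499/600 ∈ [43/59, 51/59) → index 7
j=9: u_9=559/600 ∈ [52/59, 1) → index 9

0 0 2 3 4 5 6 7 7 9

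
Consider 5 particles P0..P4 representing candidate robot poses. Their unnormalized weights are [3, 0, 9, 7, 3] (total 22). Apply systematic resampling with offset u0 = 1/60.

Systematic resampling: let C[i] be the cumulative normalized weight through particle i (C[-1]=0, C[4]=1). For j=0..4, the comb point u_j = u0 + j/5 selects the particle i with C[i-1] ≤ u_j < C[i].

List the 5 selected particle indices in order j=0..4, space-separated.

0 2 2 3 3

C = [3/22, 3/22, 6/11, 19/22, 1]
j=0: u_0=1/60 ∈ [0, 3/22) → index 0
j=1: u_1=13/60 ∈ [3/22, 6/11) → index 2
j=2: u_2=5/12 ∈ [3/22, 6/11) → index 2
j=3: u_3=37/60 ∈ [6/11, 19/22) → index 3
j=4: u_4=49/60 ∈ [6/11, 19/22) → index 3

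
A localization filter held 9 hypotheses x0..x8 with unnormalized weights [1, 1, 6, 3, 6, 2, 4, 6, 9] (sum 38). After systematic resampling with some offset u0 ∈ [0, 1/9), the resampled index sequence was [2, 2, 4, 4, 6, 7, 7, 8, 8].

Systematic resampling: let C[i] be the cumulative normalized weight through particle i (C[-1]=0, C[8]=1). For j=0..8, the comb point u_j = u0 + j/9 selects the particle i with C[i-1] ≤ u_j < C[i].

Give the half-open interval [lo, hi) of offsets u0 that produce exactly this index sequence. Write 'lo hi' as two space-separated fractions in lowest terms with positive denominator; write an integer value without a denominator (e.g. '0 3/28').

23/342 11/114

C = [1/38, 1/19, 4/19, 11/38, 17/38, 1/2, 23/38, 29/38, 1]
j=0 picked index 2: u0 ∈ [1/19, 4/19)
j=1 picked index 2: u0 ∈ [-10/171, 17/171)
j=2 picked index 4: u0 ∈ [23/342, 77/342)
j=3 picked index 4: u0 ∈ [-5/114, 13/114)
j=4 picked index 6: u0 ∈ [1/18, 55/342)
j=5 picked index 7: u0 ∈ [17/342, 71/342)
j=6 picked index 7: u0 ∈ [-7/114, 11/114)
j=7 picked index 8: u0 ∈ [-5/342, 2/9)
j=8 picked index 8: u0 ∈ [-43/342, 1/9)
intersection: [23/342, 11/114)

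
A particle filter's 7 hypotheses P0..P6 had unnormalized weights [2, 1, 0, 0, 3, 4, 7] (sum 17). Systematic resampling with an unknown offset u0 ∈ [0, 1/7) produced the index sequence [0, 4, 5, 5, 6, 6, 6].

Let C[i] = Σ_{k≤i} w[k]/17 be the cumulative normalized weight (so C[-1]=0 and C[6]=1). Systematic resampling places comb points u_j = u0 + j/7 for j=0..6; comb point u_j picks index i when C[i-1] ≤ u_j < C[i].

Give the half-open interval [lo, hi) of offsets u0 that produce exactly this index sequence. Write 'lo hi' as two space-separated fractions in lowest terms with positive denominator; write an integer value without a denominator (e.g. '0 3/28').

C = [2/17, 3/17, 3/17, 3/17, 6/17, 10/17, 1]
j=0 picked index 0: u0 ∈ [0, 2/17)
j=1 picked index 4: u0 ∈ [4/119, 25/119)
j=2 picked index 5: u0 ∈ [8/119, 36/119)
j=3 picked index 5: u0 ∈ [-9/119, 19/119)
j=4 picked index 6: u0 ∈ [2/119, 3/7)
j=5 picked index 6: u0 ∈ [-15/119, 2/7)
j=6 picked index 6: u0 ∈ [-32/119, 1/7)
intersection: [8/119, 2/17)

8/119 2/17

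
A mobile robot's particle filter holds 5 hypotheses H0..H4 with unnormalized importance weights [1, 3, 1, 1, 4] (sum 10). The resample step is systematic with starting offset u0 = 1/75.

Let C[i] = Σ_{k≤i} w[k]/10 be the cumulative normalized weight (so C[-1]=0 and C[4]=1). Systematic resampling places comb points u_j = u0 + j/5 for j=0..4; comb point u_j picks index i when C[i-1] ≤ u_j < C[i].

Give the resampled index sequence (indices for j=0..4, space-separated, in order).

C = [1/10, 2/5, 1/2, 3/5, 1]
j=0: u_0=1/75 ∈ [0, 1/10) → index 0
j=1: u_1=16/75 ∈ [1/10, 2/5) → index 1
j=2: u_2=31/75 ∈ [2/5, 1/2) → index 2
j=3: u_3=46/75 ∈ [3/5, 1) → index 4
j=4: u_4=61/75 ∈ [3/5, 1) → index 4

0 1 2 4 4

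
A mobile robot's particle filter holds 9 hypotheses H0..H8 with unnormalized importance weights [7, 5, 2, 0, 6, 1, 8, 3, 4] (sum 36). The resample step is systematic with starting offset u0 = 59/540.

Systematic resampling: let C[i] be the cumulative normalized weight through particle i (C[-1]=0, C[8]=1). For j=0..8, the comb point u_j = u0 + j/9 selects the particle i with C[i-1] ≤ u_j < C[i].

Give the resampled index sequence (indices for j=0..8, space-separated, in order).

C = [7/36, 1/3, 7/18, 7/18, 5/9, 7/12, 29/36, 8/9, 1]
j=0: u_0=59/540 ∈ [0, 7/36) → index 0
j=1: u_1=119/540 ∈ [7/36, 1/3) → index 1
j=2: u_2=179/540 ∈ [7/36, 1/3) → index 1
j=3: u_3=239/540 ∈ [7/18, 5/9) → index 4
j=4: u_4=299/540 ∈ [7/18, 5/9) → index 4
j=5: u_5=359/540 ∈ [7/12, 29/36) → index 6
j=6: u_6=419/540 ∈ [7/12, 29/36) → index 6
j=7: u_7=479/540 ∈ [29/36, 8/9) → index 7
j=8: u_8=539/540 ∈ [8/9, 1) → index 8

0 1 1 4 4 6 6 7 8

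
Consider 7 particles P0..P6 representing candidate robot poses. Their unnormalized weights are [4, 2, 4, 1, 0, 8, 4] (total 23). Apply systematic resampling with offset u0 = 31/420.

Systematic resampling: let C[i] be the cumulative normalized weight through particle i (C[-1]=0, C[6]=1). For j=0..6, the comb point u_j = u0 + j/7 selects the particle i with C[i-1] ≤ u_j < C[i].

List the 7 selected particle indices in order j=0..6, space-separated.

C = [4/23, 6/23, 10/23, 11/23, 11/23, 19/23, 1]
j=0: u_0=31/420 ∈ [0, 4/23) → index 0
j=1: u_1=13/60 ∈ [4/23, 6/23) → index 1
j=2: u_2=151/420 ∈ [6/23, 10/23) → index 2
j=3: u_3=211/420 ∈ [11/23, 19/23) → index 5
j=4: u_4=271/420 ∈ [11/23, 19/23) → index 5
j=5: u_5=331/420 ∈ [11/23, 19/23) → index 5
j=6: u_6=391/420 ∈ [19/23, 1) → index 6

0 1 2 5 5 5 6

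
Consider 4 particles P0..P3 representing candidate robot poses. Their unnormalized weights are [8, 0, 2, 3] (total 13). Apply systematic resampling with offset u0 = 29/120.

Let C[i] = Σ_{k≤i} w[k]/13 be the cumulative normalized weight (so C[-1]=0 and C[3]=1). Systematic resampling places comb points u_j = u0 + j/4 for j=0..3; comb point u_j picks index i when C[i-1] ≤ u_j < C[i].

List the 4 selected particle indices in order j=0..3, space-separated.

C = [8/13, 8/13, 10/13, 1]
j=0: u_0=29/120 ∈ [0, 8/13) → index 0
j=1: u_1=59/120 ∈ [0, 8/13) → index 0
j=2: u_2=89/120 ∈ [8/13, 10/13) → index 2
j=3: u_3=119/120 ∈ [10/13, 1) → index 3

0 0 2 3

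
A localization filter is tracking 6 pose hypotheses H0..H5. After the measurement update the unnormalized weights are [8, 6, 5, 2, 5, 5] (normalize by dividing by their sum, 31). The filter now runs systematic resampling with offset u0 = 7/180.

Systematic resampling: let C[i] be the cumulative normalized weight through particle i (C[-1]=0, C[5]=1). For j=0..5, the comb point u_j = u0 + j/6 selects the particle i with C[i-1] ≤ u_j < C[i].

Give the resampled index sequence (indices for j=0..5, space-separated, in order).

0 0 1 2 4 5

C = [8/31, 14/31, 19/31, 21/31, 26/31, 1]
j=0: u_0=7/180 ∈ [0, 8/31) → index 0
j=1: u_1=37/180 ∈ [0, 8/31) → index 0
j=2: u_2=67/180 ∈ [8/31, 14/31) → index 1
j=3: u_3=97/180 ∈ [14/31, 19/31) → index 2
j=4: u_4=127/180 ∈ [21/31, 26/31) → index 4
j=5: u_5=157/180 ∈ [26/31, 1) → index 5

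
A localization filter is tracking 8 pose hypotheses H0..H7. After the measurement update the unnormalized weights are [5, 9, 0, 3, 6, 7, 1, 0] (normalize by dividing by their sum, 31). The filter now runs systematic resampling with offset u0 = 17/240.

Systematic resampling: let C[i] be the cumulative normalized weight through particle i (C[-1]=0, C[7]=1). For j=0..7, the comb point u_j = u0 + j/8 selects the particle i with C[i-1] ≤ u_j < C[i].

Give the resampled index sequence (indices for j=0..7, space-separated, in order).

0 1 1 1 4 4 5 5

C = [5/31, 14/31, 14/31, 17/31, 23/31, 30/31, 1, 1]
j=0: u_0=17/240 ∈ [0, 5/31) → index 0
j=1: u_1=47/240 ∈ [5/31, 14/31) → index 1
j=2: u_2=77/240 ∈ [5/31, 14/31) → index 1
j=3: u_3=107/240 ∈ [5/31, 14/31) → index 1
j=4: u_4=137/240 ∈ [17/31, 23/31) → index 4
j=5: u_5=167/240 ∈ [17/31, 23/31) → index 4
j=6: u_6=197/240 ∈ [23/31, 30/31) → index 5
j=7: u_7=227/240 ∈ [23/31, 30/31) → index 5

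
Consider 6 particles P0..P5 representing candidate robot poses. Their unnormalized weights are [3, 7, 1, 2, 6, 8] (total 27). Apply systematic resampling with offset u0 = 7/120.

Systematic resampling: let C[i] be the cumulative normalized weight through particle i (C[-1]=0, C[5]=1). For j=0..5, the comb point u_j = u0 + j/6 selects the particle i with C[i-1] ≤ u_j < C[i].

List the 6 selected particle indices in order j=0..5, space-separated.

0 1 2 4 5 5

C = [1/9, 10/27, 11/27, 13/27, 19/27, 1]
j=0: u_0=7/120 ∈ [0, 1/9) → index 0
j=1: u_1=9/40 ∈ [1/9, 10/27) → index 1
j=2: u_2=47/120 ∈ [10/27, 11/27) → index 2
j=3: u_3=67/120 ∈ [13/27, 19/27) → index 4
j=4: u_4=29/40 ∈ [19/27, 1) → index 5
j=5: u_5=107/120 ∈ [19/27, 1) → index 5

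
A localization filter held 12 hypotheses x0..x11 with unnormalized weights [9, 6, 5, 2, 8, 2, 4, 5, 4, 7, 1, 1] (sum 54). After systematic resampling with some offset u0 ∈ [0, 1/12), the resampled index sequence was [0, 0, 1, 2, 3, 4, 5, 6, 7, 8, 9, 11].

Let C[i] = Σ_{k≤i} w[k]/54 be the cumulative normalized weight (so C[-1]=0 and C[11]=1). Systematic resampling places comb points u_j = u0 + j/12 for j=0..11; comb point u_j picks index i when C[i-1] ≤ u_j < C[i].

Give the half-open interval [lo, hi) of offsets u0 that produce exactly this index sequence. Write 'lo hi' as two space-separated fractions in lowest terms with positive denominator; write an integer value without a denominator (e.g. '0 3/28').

7/108 2/27

C = [1/6, 5/18, 10/27, 11/27, 5/9, 16/27, 2/3, 41/54, 5/6, 26/27, 53/54, 1]
j=0 picked index 0: u0 ∈ [0, 1/6)
j=1 picked index 0: u0 ∈ [-1/12, 1/12)
j=2 picked index 1: u0 ∈ [0, 1/9)
j=3 picked index 2: u0 ∈ [1/36, 13/108)
j=4 picked index 3: u0 ∈ [1/27, 2/27)
j=5 picked index 4: u0 ∈ [-1/108, 5/36)
j=6 picked index 5: u0 ∈ [1/18, 5/54)
j=7 picked index 6: u0 ∈ [1/108, 1/12)
j=8 picked index 7: u0 ∈ [0, 5/54)
j=9 picked index 8: u0 ∈ [1/108, 1/12)
j=10 picked index 9: u0 ∈ [0, 7/54)
j=11 picked index 11: u0 ∈ [7/108, 1/12)
intersection: [7/108, 2/27)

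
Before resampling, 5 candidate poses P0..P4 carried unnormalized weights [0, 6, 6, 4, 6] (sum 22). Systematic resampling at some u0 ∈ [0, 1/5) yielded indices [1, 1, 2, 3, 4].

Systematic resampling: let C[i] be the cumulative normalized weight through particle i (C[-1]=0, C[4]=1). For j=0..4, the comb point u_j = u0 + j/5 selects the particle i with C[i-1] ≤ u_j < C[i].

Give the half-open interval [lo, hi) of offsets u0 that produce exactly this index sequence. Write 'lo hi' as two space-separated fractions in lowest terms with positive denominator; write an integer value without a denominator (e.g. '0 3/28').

0 4/55

C = [0, 3/11, 6/11, 8/11, 1]
j=0 picked index 1: u0 ∈ [0, 3/11)
j=1 picked index 1: u0 ∈ [-1/5, 4/55)
j=2 picked index 2: u0 ∈ [-7/55, 8/55)
j=3 picked index 3: u0 ∈ [-3/55, 7/55)
j=4 picked index 4: u0 ∈ [-4/55, 1/5)
intersection: [0, 4/55)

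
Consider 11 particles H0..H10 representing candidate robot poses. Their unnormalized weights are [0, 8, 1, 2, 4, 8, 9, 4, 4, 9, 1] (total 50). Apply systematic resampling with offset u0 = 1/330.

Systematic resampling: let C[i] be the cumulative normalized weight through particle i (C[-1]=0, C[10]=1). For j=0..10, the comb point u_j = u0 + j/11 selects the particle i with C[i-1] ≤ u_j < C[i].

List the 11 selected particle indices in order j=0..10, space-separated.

1 1 3 4 5 5 6 6 8 9 9

C = [0, 4/25, 9/50, 11/50, 3/10, 23/50, 16/25, 18/25, 4/5, 49/50, 1]
j=0: u_0=1/330 ∈ [0, 4/25) → index 1
j=1: u_1=31/330 ∈ [0, 4/25) → index 1
j=2: u_2=61/330 ∈ [9/50, 11/50) → index 3
j=3: u_3=91/330 ∈ [11/50, 3/10) → index 4
j=4: u_4=11/30 ∈ [3/10, 23/50) → index 5
j=5: u_5=151/330 ∈ [3/10, 23/50) → index 5
j=6: u_6=181/330 ∈ [23/50, 16/25) → index 6
j=7: u_7=211/330 ∈ [23/50, 16/25) → index 6
j=8: u_8=241/330 ∈ [18/25, 4/5) → index 8
j=9: u_9=271/330 ∈ [4/5, 49/50) → index 9
j=10: u_10=301/330 ∈ [4/5, 49/50) → index 9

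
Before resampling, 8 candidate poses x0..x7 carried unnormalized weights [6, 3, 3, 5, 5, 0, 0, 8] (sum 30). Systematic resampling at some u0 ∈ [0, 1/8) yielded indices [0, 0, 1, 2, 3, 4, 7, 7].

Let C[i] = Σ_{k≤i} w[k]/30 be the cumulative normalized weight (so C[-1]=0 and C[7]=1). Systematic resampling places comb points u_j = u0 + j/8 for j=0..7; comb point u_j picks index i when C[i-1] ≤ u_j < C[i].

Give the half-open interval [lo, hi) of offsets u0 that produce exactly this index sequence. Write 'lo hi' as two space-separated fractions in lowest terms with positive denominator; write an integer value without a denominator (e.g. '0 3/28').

0 1/40

C = [1/5, 3/10, 2/5, 17/30, 11/15, 11/15, 11/15, 1]
j=0 picked index 0: u0 ∈ [0, 1/5)
j=1 picked index 0: u0 ∈ [-1/8, 3/40)
j=2 picked index 1: u0 ∈ [-1/20, 1/20)
j=3 picked index 2: u0 ∈ [-3/40, 1/40)
j=4 picked index 3: u0 ∈ [-1/10, 1/15)
j=5 picked index 4: u0 ∈ [-7/120, 13/120)
j=6 picked index 7: u0 ∈ [-1/60, 1/4)
j=7 picked index 7: u0 ∈ [-17/120, 1/8)
intersection: [0, 1/40)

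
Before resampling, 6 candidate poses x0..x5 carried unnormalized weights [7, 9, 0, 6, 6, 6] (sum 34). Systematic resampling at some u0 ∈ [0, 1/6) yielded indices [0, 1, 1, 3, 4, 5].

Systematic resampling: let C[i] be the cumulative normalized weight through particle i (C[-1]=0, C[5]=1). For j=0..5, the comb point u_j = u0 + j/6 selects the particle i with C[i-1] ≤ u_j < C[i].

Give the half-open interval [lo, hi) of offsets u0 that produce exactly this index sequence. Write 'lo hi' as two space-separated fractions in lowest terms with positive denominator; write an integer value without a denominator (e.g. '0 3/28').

C = [7/34, 8/17, 8/17, 11/17, 14/17, 1]
j=0 picked index 0: u0 ∈ [0, 7/34)
j=1 picked index 1: u0 ∈ [2/51, 31/102)
j=2 picked index 1: u0 ∈ [-13/102, 7/51)
j=3 picked index 3: u0 ∈ [-1/34, 5/34)
j=4 picked index 4: u0 ∈ [-1/51, 8/51)
j=5 picked index 5: u0 ∈ [-1/102, 1/6)
intersection: [2/51, 7/51)

2/51 7/51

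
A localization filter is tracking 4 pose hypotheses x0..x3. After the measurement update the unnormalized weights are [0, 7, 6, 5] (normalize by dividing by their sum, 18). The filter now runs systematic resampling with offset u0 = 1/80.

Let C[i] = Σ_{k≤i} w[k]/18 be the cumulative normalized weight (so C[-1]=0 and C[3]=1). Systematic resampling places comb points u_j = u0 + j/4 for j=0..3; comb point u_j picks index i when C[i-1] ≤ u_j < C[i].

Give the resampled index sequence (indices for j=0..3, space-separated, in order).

C = [0, 7/18, 13/18, 1]
j=0: u_0=1/80 ∈ [0, 7/18) → index 1
j=1: u_1=21/80 ∈ [0, 7/18) → index 1
j=2: u_2=41/80 ∈ [7/18, 13/18) → index 2
j=3: u_3=61/80 ∈ [13/18, 1) → index 3

1 1 2 3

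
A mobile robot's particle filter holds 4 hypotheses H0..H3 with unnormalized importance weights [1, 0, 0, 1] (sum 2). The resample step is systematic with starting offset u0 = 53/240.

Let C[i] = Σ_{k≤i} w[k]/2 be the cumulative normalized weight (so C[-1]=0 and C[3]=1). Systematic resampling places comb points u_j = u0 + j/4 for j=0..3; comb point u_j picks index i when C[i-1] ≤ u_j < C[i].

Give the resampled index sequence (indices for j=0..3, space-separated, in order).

C = [1/2, 1/2, 1/2, 1]
j=0: u_0=53/240 ∈ [0, 1/2) → index 0
j=1: u_1=113/240 ∈ [0, 1/2) → index 0
j=2: u_2=173/240 ∈ [1/2, 1) → index 3
j=3: u_3=233/240 ∈ [1/2, 1) → index 3

0 0 3 3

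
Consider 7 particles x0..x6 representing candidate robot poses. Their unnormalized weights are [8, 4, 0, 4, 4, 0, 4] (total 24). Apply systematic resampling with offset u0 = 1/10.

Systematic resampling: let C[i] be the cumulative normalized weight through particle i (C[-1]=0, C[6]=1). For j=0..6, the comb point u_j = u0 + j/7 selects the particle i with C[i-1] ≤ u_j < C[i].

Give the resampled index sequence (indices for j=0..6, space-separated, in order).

0 0 1 3 4 4 6

C = [1/3, 1/2, 1/2, 2/3, 5/6, 5/6, 1]
j=0: u_0=1/10 ∈ [0, 1/3) → index 0
j=1: u_1=17/70 ∈ [0, 1/3) → index 0
j=2: u_2=27/70 ∈ [1/3, 1/2) → index 1
j=3: u_3=37/70 ∈ [1/2, 2/3) → index 3
j=4: u_4=47/70 ∈ [2/3, 5/6) → index 4
j=5: u_5=57/70 ∈ [2/3, 5/6) → index 4
j=6: u_6=67/70 ∈ [5/6, 1) → index 6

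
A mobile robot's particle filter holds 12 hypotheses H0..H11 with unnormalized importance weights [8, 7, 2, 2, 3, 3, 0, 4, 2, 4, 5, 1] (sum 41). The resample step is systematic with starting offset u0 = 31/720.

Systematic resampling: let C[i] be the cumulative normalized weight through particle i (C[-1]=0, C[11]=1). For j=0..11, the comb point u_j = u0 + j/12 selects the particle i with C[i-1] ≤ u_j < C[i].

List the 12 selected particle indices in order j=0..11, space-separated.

0 0 1 1 2 3 5 7 8 9 10 10

C = [8/41, 15/41, 17/41, 19/41, 22/41, 25/41, 25/41, 29/41, 31/41, 35/41, 40/41, 1]
j=0: u_0=31/720 ∈ [0, 8/41) → index 0
j=1: u_1=91/720 ∈ [0, 8/41) → index 0
j=2: u_2=151/720 ∈ [8/41, 15/41) → index 1
j=3: u_3=211/720 ∈ [8/41, 15/41) → index 1
j=4: u_4=271/720 ∈ [15/41, 17/41) → index 2
j=5: u_5=331/720 ∈ [17/41, 19/41) → index 3
j=6: u_6=391/720 ∈ [22/41, 25/41) → index 5
j=7: u_7=451/720 ∈ [25/41, 29/41) → index 7
j=8: u_8=511/720 ∈ [29/41, 31/41) → index 8
j=9: u_9=571/720 ∈ [31/41, 35/41) → index 9
j=10: u_10=631/720 ∈ [35/41, 40/41) → index 10
j=11: u_11=691/720 ∈ [35/41, 40/41) → index 10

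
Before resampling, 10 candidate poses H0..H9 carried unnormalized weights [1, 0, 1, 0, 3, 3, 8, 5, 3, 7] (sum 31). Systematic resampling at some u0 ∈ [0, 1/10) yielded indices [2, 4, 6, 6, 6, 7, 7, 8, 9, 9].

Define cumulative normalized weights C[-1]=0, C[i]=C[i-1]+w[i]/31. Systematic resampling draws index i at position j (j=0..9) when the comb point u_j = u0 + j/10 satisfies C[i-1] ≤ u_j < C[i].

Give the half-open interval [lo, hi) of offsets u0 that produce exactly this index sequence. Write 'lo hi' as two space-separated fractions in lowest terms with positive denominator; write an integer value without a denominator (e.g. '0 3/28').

9/155 19/310

C = [1/31, 1/31, 2/31, 2/31, 5/31, 8/31, 16/31, 21/31, 24/31, 1]
j=0 picked index 2: u0 ∈ [1/31, 2/31)
j=1 picked index 4: u0 ∈ [-11/310, 19/310)
j=2 picked index 6: u0 ∈ [9/155, 49/155)
j=3 picked index 6: u0 ∈ [-13/310, 67/310)
j=4 picked index 6: u0 ∈ [-22/155, 18/155)
j=5 picked index 7: u0 ∈ [1/62, 11/62)
j=6 picked index 7: u0 ∈ [-13/155, 12/155)
j=7 picked index 8: u0 ∈ [-7/310, 23/310)
j=8 picked index 9: u0 ∈ [-4/155, 1/5)
j=9 picked index 9: u0 ∈ [-39/310, 1/10)
intersection: [9/155, 19/310)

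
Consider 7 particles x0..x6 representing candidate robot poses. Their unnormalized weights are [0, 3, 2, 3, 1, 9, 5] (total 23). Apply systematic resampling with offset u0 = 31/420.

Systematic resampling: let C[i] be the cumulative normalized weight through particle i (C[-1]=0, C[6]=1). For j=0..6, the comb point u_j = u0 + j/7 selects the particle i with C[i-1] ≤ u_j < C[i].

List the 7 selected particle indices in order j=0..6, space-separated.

1 2 4 5 5 6 6

C = [0, 3/23, 5/23, 8/23, 9/23, 18/23, 1]
j=0: u_0=31/420 ∈ [0, 3/23) → index 1
j=1: u_1=13/60 ∈ [3/23, 5/23) → index 2
j=2: u_2=151/420 ∈ [8/23, 9/23) → index 4
j=3: u_3=211/420 ∈ [9/23, 18/23) → index 5
j=4: u_4=271/420 ∈ [9/23, 18/23) → index 5
j=5: u_5=331/420 ∈ [18/23, 1) → index 6
j=6: u_6=391/420 ∈ [18/23, 1) → index 6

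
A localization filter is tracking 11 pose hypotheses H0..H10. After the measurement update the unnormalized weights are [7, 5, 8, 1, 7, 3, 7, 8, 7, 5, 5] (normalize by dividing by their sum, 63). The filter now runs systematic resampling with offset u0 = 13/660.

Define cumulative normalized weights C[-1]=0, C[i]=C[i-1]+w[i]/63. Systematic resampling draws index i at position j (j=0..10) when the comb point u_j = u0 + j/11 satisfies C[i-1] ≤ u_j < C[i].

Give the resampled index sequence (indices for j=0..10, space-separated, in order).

C = [1/9, 4/21, 20/63, 1/3, 4/9, 31/63, 38/63, 46/63, 53/63, 58/63, 1]
j=0: u_0=13/660 ∈ [0, 1/9) → index 0
j=1: u_1=73/660 ∈ [0, 1/9) → index 0
j=2: u_2=133/660 ∈ [4/21, 20/63) → index 2
j=3: u_3=193/660 ∈ [4/21, 20/63) → index 2
j=4: u_4=23/60 ∈ [1/3, 4/9) → index 4
j=5: u_5=313/660 ∈ [4/9, 31/63) → index 5
j=6: u_6=373/660 ∈ [31/63, 38/63) → index 6
j=7: u_7=433/660 ∈ [38/63, 46/63) → index 7
j=8: u_8=493/660 ∈ [46/63, 53/63) → index 8
j=9: u_9=553/660 ∈ [46/63, 53/63) → index 8
j=10: u_10=613/660 ∈ [58/63, 1) → index 10

0 0 2 2 4 5 6 7 8 8 10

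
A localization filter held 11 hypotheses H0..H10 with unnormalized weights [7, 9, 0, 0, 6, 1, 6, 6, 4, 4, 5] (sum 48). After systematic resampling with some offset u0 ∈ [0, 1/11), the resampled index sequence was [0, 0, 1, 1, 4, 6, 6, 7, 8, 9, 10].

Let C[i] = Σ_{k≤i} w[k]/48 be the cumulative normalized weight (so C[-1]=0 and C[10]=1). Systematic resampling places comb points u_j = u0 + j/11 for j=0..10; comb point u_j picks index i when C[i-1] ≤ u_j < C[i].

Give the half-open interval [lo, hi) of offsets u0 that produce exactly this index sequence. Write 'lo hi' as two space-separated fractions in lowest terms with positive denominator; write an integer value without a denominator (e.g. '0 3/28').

C = [7/48, 1/3, 1/3, 1/3, 11/24, 23/48, 29/48, 35/48, 13/16, 43/48, 1]
j=0 picked index 0: u0 ∈ [0, 7/48)
j=1 picked index 0: u0 ∈ [-1/11, 29/528)
j=2 picked index 1: u0 ∈ [-19/528, 5/33)
j=3 picked index 1: u0 ∈ [-67/528, 2/33)
j=4 picked index 4: u0 ∈ [-1/33, 25/264)
j=5 picked index 6: u0 ∈ [13/528, 79/528)
j=6 picked index 6: u0 ∈ [-35/528, 31/528)
j=7 picked index 7: u0 ∈ [-17/528, 49/528)
j=8 picked index 8: u0 ∈ [1/528, 15/176)
j=9 picked index 9: u0 ∈ [-1/176, 41/528)
j=10 picked index 10: u0 ∈ [-7/528, 1/11)
intersection: [13/528, 29/528)

13/528 29/528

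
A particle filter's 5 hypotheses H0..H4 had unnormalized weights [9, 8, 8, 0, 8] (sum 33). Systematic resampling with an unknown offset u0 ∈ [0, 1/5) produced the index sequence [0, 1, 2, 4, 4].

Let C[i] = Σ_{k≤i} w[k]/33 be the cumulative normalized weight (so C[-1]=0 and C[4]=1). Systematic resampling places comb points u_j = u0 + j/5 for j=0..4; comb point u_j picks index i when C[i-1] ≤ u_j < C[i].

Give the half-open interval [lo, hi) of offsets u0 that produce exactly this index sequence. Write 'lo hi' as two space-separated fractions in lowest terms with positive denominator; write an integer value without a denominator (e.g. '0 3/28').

C = [3/11, 17/33, 25/33, 25/33, 1]
j=0 picked index 0: u0 ∈ [0, 3/11)
j=1 picked index 1: u0 ∈ [4/55, 52/165)
j=2 picked index 2: u0 ∈ [19/165, 59/165)
j=3 picked index 4: u0 ∈ [26/165, 2/5)
j=4 picked index 4: u0 ∈ [-7/165, 1/5)
intersection: [26/165, 1/5)

26/165 1/5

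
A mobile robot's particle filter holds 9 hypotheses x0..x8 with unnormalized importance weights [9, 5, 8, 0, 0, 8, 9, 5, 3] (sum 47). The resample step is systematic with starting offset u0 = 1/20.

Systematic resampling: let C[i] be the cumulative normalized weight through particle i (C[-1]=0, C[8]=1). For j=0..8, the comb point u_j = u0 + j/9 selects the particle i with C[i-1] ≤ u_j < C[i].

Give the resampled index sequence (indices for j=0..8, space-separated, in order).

C = [9/47, 14/47, 22/47, 22/47, 22/47, 30/47, 39/47, 44/47, 1]
j=0: u_0=1/20 ∈ [0, 9/47) → index 0
j=1: u_1=29/180 ∈ [0, 9/47) → index 0
j=2: u_2=49/180 ∈ [9/47, 14/47) → index 1
j=3: u_3=23/60 ∈ [14/47, 22/47) → index 2
j=4: u_4=89/180 ∈ [22/47, 30/47) → index 5
j=5: u_5=109/180 ∈ [22/47, 30/47) → index 5
j=6: u_6=43/60 ∈ [30/47, 39/47) → index 6
j=7: u_7=149/180 ∈ [30/47, 39/47) → index 6
j=8: u_8=169/180 ∈ [44/47, 1) → index 8

0 0 1 2 5 5 6 6 8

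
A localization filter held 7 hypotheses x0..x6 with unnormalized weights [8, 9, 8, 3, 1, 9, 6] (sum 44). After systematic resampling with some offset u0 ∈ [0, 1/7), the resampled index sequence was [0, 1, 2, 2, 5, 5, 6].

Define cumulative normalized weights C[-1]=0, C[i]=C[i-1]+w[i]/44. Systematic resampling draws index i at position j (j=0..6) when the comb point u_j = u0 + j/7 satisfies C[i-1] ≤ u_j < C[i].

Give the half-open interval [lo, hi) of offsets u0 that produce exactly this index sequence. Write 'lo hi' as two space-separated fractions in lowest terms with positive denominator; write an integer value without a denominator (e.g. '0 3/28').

C = [2/11, 17/44, 25/44, 7/11, 29/44, 19/22, 1]
j=0 picked index 0: u0 ∈ [0, 2/11)
j=1 picked index 1: u0 ∈ [3/77, 75/308)
j=2 picked index 2: u0 ∈ [31/308, 87/308)
j=3 picked index 2: u0 ∈ [-13/308, 43/308)
j=4 picked index 5: u0 ∈ [27/308, 45/154)
j=5 picked index 5: u0 ∈ [-17/308, 23/154)
j=6 picked index 6: u0 ∈ [1/154, 1/7)
intersection: [31/308, 43/308)

31/308 43/308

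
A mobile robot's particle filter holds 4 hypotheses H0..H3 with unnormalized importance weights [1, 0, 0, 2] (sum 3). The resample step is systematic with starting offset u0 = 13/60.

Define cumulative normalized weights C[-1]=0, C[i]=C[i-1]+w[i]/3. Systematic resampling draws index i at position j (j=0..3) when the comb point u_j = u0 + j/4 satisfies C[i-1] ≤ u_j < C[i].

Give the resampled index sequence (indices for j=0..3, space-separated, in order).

C = [1/3, 1/3, 1/3, 1]
j=0: u_0=13/60 ∈ [0, 1/3) → index 0
j=1: u_1=7/15 ∈ [1/3, 1) → index 3
j=2: u_2=43/60 ∈ [1/3, 1) → index 3
j=3: u_3=29/30 ∈ [1/3, 1) → index 3

0 3 3 3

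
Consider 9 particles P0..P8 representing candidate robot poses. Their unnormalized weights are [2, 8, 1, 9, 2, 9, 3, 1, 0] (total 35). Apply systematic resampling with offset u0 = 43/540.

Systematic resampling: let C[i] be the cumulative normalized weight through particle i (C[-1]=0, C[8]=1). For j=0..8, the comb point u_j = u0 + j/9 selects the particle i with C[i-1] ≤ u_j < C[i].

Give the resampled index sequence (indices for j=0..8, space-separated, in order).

1 1 2 3 3 5 5 5 6

C = [2/35, 2/7, 11/35, 4/7, 22/35, 31/35, 34/35, 1, 1]
j=0: u_0=43/540 ∈ [2/35, 2/7) → index 1
j=1: u_1=103/540 ∈ [2/35, 2/7) → index 1
j=2: u_2=163/540 ∈ [2/7, 11/35) → index 2
j=3: u_3=223/540 ∈ [11/35, 4/7) → index 3
j=4: u_4=283/540 ∈ [11/35, 4/7) → index 3
j=5: u_5=343/540 ∈ [22/35, 31/35) → index 5
j=6: u_6=403/540 ∈ [22/35, 31/35) → index 5
j=7: u_7=463/540 ∈ [22/35, 31/35) → index 5
j=8: u_8=523/540 ∈ [31/35, 34/35) → index 6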